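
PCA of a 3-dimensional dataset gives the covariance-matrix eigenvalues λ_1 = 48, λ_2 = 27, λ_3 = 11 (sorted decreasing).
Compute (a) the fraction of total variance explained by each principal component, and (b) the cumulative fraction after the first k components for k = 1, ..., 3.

Step 1 — total variance = trace(Sigma) = Σ λ_i = 48 + 27 + 11 = 86.

Step 2 — fraction explained by component i = λ_i / Σ λ:
  PC1: 48/86 = 0.5581
  PC2: 27/86 = 0.314
  PC3: 11/86 = 0.1279

Step 3 — cumulative fraction after k components = (λ_1 + ... + λ_k) / Σ λ:
  k = 1: 48/86 = 0.5581
  k = 2: (48 + 27)/86 = 75/86 = 0.8721
  k = 3: (48 + 27 + 11)/86 = 86/86 = 1

Summary (fraction, with percent):

explained: PC1 0.5581 (55.81%), PC2 0.314 (31.4%), PC3 0.1279 (12.79%);  cumulative: 0.5581, 0.8721, 1


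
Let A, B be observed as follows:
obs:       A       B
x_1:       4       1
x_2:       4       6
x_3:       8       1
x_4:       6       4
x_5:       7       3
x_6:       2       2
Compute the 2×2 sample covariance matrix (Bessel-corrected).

Step 1 — column means:
  mean(A) = (4 + 4 + 8 + 6 + 7 + 2) / 6 = 31/6 = 5.1667
  mean(B) = (1 + 6 + 1 + 4 + 3 + 2) / 6 = 17/6 = 2.8333

Step 2 — sample covariance S[i,j] = (1/(n-1)) · Σ_k (x_{k,i} - mean_i) · (x_{k,j} - mean_j), with n-1 = 5.
  S[A,A] = ((-1.1667)·(-1.1667) + (-1.1667)·(-1.1667) + (2.8333)·(2.8333) + (0.8333)·(0.8333) + (1.8333)·(1.8333) + (-3.1667)·(-3.1667)) / 5 = 24.8333/5 = 4.9667
  S[A,B] = ((-1.1667)·(-1.8333) + (-1.1667)·(3.1667) + (2.8333)·(-1.8333) + (0.8333)·(1.1667) + (1.8333)·(0.1667) + (-3.1667)·(-0.8333)) / 5 = -2.8333/5 = -0.5667
  S[B,B] = ((-1.8333)·(-1.8333) + (3.1667)·(3.1667) + (-1.8333)·(-1.8333) + (1.1667)·(1.1667) + (0.1667)·(0.1667) + (-0.8333)·(-0.8333)) / 5 = 18.8333/5 = 3.7667

S is symmetric (S[j,i] = S[i,j]). Assembling:

S = [[4.9667, -0.5667],
 [-0.5667, 3.7667]]


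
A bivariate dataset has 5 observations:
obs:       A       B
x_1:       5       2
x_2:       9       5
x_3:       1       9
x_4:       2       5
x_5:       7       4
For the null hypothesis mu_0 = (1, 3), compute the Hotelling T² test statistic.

Step 1 — sample mean vector:
  mean(A) = (5 + 9 + 1 + 2 + 7) / 5 = 24/5 = 4.8
  mean(B) = (2 + 5 + 9 + 5 + 4) / 5 = 25/5 = 5
  x̄ = (4.8, 5),  deviation x̄ - mu_0 = (4.8, 5) - (1, 3) = (3.8, 2).

Step 2 — sample covariance matrix, S[i,j] = (1/(n-1)) · Σ_k (x_{k,i} - mean_i) · (x_{k,j} - mean_j), divisor n-1 = 4:
  S[A,A] = ((0.2)·(0.2) + (4.2)·(4.2) + (-3.8)·(-3.8) + (-2.8)·(-2.8) + (2.2)·(2.2)) / 4 = 44.8/4 = 11.2
  S[A,B] = ((0.2)·(-3) + (4.2)·(0) + (-3.8)·(4) + (-2.8)·(0) + (2.2)·(-1)) / 4 = -18/4 = -4.5
  S[B,B] = ((-3)·(-3) + (0)·(0) + (4)·(4) + (0)·(0) + (-1)·(-1)) / 4 = 26/4 = 6.5
  S = [[11.2, -4.5],
 [-4.5, 6.5]].

Step 3 — invert S. det(S) = 11.2·6.5 - (-4.5)² = 52.55.
  S^{-1} = (1/det) · [[d, -b], [-b, a]] = [[0.1237, 0.0856],
 [0.0856, 0.2131]].

Step 4 — quadratic form (x̄ - mu_0)^T · S^{-1} · (x̄ - mu_0):
  S^{-1} · (x̄ - mu_0) = (0.6413, 0.7517),
  (x̄ - mu_0)^T · [...] = (3.8)·(0.6413) + (2)·(0.7517) = 3.9402.

Step 5 — scale by n: T² = 5 · 3.9402 = 19.7012.

T² ≈ 19.7012


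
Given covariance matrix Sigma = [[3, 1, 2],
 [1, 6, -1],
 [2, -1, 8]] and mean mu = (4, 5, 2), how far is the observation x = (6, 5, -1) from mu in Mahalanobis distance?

Step 1 — centre the observation: (x - mu) = (2, 0, -3).

Step 2 — invert Sigma (cofactor / det for 3×3, or solve directly):
  Sigma^{-1} = [[0.4476, -0.0952, -0.1238],
 [-0.0952, 0.1905, 0.0476],
 [-0.1238, 0.0476, 0.1619]].

Step 3 — form the quadratic (x - mu)^T · Sigma^{-1} · (x - mu):
  Sigma^{-1} · (x - mu) = (1.2667, -0.3333, -0.7333).
  (x - mu)^T · [Sigma^{-1} · (x - mu)] = (2)·(1.2667) + (0)·(-0.3333) + (-3)·(-0.7333) = 4.7333.

Step 4 — take square root: d = √(4.7333) ≈ 2.1756.

d(x, mu) = √(4.7333) ≈ 2.1756


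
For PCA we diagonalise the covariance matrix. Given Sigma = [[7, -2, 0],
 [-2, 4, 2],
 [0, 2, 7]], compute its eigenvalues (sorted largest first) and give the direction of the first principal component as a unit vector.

Step 1 — characteristic polynomial p(λ) = det(λI - Sigma) = λ³ - tr·λ² + c_1·λ - det, where tr = trace, c_1 = sum of the principal 2×2 minors, det = det(Sigma):
  tr = 7 + 4 + 7 = 18,
  c_1 = (7·4 - (-2)²) + (7·7 - (0)²) + (4·7 - (2)²) = 24 + 49 + 24 = 97,
  det = 7·(4·7 - (2)²) - (-2)·((-2)·7 - (2)·(0)) + (0)·((-2)·(2) - 4·(0)) = 7·(24) - (-2)·(-14) + (0)·(-4) = 140.
  So p(λ) = λ³ - 18λ² + 97λ - 140.
Step 2 — look for an integer root (rational root theorem: any rational root is an integer divisor of 140). Testing λ = 7:
  p(7) = 343 - 882 + 679 - 140 = 0  ✓
  Dividing out (λ - 7): p(λ) = (λ - 7)(λ² - 11λ + 20).
Step 3 — remaining eigenvalues from the quadratic λ² - 11λ + 20 = 0:
  Δ = 11² - 4·20 = 121 - 80 = 41,  λ = (11 ± √41)/2 = (11 ± 6.4031)/2 ≈ 8.7016 or 2.2984.
  Sorted: λ_1 = 8.7016,  λ_2 = 7,  λ_3 = 2.2984  (check: sum = 18 = tr ✓).

Step 4 — unit eigenvector for λ_1 ≈ 8.7016: v spans the null space of (Sigma - λ_1 I), whose rows are
  r_1 = (-1.7016, -2, 0),  r_2 = (-2, -4.7016, 2),  r_3 = (0, 2, -1.7016).
  v is orthogonal to every row, so take v ∝ r_1 × r_2 = ((-2)·(2) - (0)·(-4.7016), (0)·(-2) - (-1.7016)·(2), (-1.7016)·(-4.7016) - (-2)·(-2)) ≈ (-4, 3.4031, 4).
  Rescale (multiply by -1 so the first nonzero entry is positive): u = (4, -3.4031, -4).
  ||u|| = √((4)² + (-3.4031)² + (-4)²) = √(43.5813) ≈ 6.6016,  v_1 = u/||u|| ≈ (0.6059, -0.5155, -0.6059) (||v_1|| = 1).

λ_1 = 8.7016,  λ_2 = 7,  λ_3 = 2.2984;  v_1 ≈ (0.6059, -0.5155, -0.6059)


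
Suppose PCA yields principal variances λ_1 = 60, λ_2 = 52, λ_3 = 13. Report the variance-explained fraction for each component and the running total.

Step 1 — total variance = trace(Sigma) = Σ λ_i = 60 + 52 + 13 = 125.

Step 2 — fraction explained by component i = λ_i / Σ λ:
  PC1: 60/125 = 0.48
  PC2: 52/125 = 0.416
  PC3: 13/125 = 0.104

Step 3 — cumulative fraction after k components = (λ_1 + ... + λ_k) / Σ λ:
  k = 1: 60/125 = 0.48
  k = 2: (60 + 52)/125 = 112/125 = 0.896
  k = 3: (60 + 52 + 13)/125 = 125/125 = 1

Summary (fraction, with percent):

explained: PC1 0.48 (48%), PC2 0.416 (41.6%), PC3 0.104 (10.4%);  cumulative: 0.48, 0.896, 1


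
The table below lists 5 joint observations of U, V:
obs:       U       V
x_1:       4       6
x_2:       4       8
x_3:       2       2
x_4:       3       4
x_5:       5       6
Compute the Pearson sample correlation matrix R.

Step 1 — column means:
  mean(U) = (4 + 4 + 2 + 3 + 5) / 5 = 18/5 = 3.6
  mean(V) = (6 + 8 + 2 + 4 + 6) / 5 = 26/5 = 5.2

Step 2 — sample variances and covariances s[i,j] = (1/(n-1)) · Σ_k (x_{k,i} - mean_i) · (x_{k,j} - mean_j), with n-1 = 4:
  s[U,U] = ((0.4)·(0.4) + (0.4)·(0.4) + (-1.6)·(-1.6) + (-0.6)·(-0.6) + (1.4)·(1.4)) / 4 = 5.2/4 = 1.3
  s[U,V] = ((0.4)·(0.8) + (0.4)·(2.8) + (-1.6)·(-3.2) + (-0.6)·(-1.2) + (1.4)·(0.8)) / 4 = 8.4/4 = 2.1
  s[V,V] = ((0.8)·(0.8) + (2.8)·(2.8) + (-3.2)·(-3.2) + (-1.2)·(-1.2) + (0.8)·(0.8)) / 4 = 20.8/4 = 5.2
  Sample standard deviations s_i = √(s[i,i]):
  s(U) = √(1.3) = 1.1402
  s(V) = √(5.2) = 2.2804

Step 3 — r_{ij} = s_{ij} / (s_i · s_j):
  r[U,U] = 1 (diagonal).
  r[U,V] = 2.1 / (1.1402 · 2.2804) = 2.1 / 2.6 = 0.8077
  r[V,V] = 1 (diagonal).

R is symmetric with unit diagonal. Assembling:

R = [[1, 0.8077],
 [0.8077, 1]]


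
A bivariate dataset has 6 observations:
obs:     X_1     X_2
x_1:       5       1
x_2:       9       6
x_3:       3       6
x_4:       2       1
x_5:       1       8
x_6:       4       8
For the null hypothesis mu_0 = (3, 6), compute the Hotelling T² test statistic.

Step 1 — sample mean vector:
  mean(X_1) = (5 + 9 + 3 + 2 + 1 + 4) / 6 = 24/6 = 4
  mean(X_2) = (1 + 6 + 6 + 1 + 8 + 8) / 6 = 30/6 = 5
  x̄ = (4, 5),  deviation x̄ - mu_0 = (4, 5) - (3, 6) = (1, -1).

Step 2 — sample covariance matrix, S[i,j] = (1/(n-1)) · Σ_k (x_{k,i} - mean_i) · (x_{k,j} - mean_j), divisor n-1 = 5:
  S[X_1,X_1] = ((1)·(1) + (5)·(5) + (-1)·(-1) + (-2)·(-2) + (-3)·(-3) + (0)·(0)) / 5 = 40/5 = 8
  S[X_1,X_2] = ((1)·(-4) + (5)·(1) + (-1)·(1) + (-2)·(-4) + (-3)·(3) + (0)·(3)) / 5 = -1/5 = -0.2
  S[X_2,X_2] = ((-4)·(-4) + (1)·(1) + (1)·(1) + (-4)·(-4) + (3)·(3) + (3)·(3)) / 5 = 52/5 = 10.4
  S = [[8, -0.2],
 [-0.2, 10.4]].

Step 3 — invert S. det(S) = 8·10.4 - (-0.2)² = 83.16.
  S^{-1} = (1/det) · [[d, -b], [-b, a]] = [[0.1251, 0.0024],
 [0.0024, 0.0962]].

Step 4 — quadratic form (x̄ - mu_0)^T · S^{-1} · (x̄ - mu_0):
  S^{-1} · (x̄ - mu_0) = (0.1227, -0.0938),
  (x̄ - mu_0)^T · [...] = (1)·(0.1227) + (-1)·(-0.0938) = 0.2165.

Step 5 — scale by n: T² = 6 · 0.2165 = 1.2987.

T² ≈ 1.2987


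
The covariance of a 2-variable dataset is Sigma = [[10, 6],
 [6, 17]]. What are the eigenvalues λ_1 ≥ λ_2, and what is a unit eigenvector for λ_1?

Step 1 — characteristic polynomial of 2×2 Sigma:
  det(Sigma - λI) = λ² - trace · λ + det = 0.
  trace = 10 + 17 = 27, det = 10·17 - (6)² = 134.
Step 2 — discriminant:
  Δ = trace² - 4·det = 729 - 536 = 193.
Step 3 — eigenvalues:
  λ = (trace ± √Δ)/2 = (27 ± 13.8924)/2,
  λ_1 = 20.4462,  λ_2 = 6.5538.

Step 4 — unit eigenvector for λ_1: solve (Sigma - λ_1 I)v = 0. First row:
  (10 - 20.4462)·v_x + (6)·v_y = 0, i.e. (-10.4462)·v_x + (6)·v_y = 0,
  so v ∝ (b, λ_1 - a) = (6, 10.4462) = u.
  ||u|| = √((6)² + (10.4462)²) = √(145.1236) ≈ 12.0467,
  v_1 = u/||u|| ≈ (0.4981, 0.8671) (||v_1|| = 1).

λ_1 = 20.4462,  λ_2 = 6.5538;  v_1 ≈ (0.4981, 0.8671)


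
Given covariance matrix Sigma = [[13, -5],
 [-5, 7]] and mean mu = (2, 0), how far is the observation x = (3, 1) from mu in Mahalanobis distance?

Step 1 — centre the observation: (x - mu) = (1, 1).

Step 2 — invert Sigma. det(Sigma) = 13·7 - (-5)² = 66.
  Sigma^{-1} = (1/det) · [[d, -b], [-b, a]] = [[0.1061, 0.0758],
 [0.0758, 0.197]].

Step 3 — form the quadratic (x - mu)^T · Sigma^{-1} · (x - mu):
  Sigma^{-1} · (x - mu) = (0.1818, 0.2727).
  (x - mu)^T · [Sigma^{-1} · (x - mu)] = (1)·(0.1818) + (1)·(0.2727) = 0.4545.

Step 4 — take square root: d = √(0.4545) ≈ 0.6742.

d(x, mu) = √(0.4545) ≈ 0.6742


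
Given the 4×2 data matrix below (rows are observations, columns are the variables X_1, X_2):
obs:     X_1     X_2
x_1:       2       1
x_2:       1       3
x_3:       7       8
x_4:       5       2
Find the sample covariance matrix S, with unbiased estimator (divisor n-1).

Step 1 — column means:
  mean(X_1) = (2 + 1 + 7 + 5) / 4 = 15/4 = 3.75
  mean(X_2) = (1 + 3 + 8 + 2) / 4 = 14/4 = 3.5

Step 2 — sample covariance S[i,j] = (1/(n-1)) · Σ_k (x_{k,i} - mean_i) · (x_{k,j} - mean_j), with n-1 = 3.
  S[X_1,X_1] = ((-1.75)·(-1.75) + (-2.75)·(-2.75) + (3.25)·(3.25) + (1.25)·(1.25)) / 3 = 22.75/3 = 7.5833
  S[X_1,X_2] = ((-1.75)·(-2.5) + (-2.75)·(-0.5) + (3.25)·(4.5) + (1.25)·(-1.5)) / 3 = 18.5/3 = 6.1667
  S[X_2,X_2] = ((-2.5)·(-2.5) + (-0.5)·(-0.5) + (4.5)·(4.5) + (-1.5)·(-1.5)) / 3 = 29/3 = 9.6667

S is symmetric (S[j,i] = S[i,j]). Assembling:

S = [[7.5833, 6.1667],
 [6.1667, 9.6667]]


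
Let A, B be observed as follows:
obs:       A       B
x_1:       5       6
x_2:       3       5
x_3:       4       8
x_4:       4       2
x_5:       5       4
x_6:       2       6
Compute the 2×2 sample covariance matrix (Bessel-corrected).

Step 1 — column means:
  mean(A) = (5 + 3 + 4 + 4 + 5 + 2) / 6 = 23/6 = 3.8333
  mean(B) = (6 + 5 + 8 + 2 + 4 + 6) / 6 = 31/6 = 5.1667

Step 2 — sample covariance S[i,j] = (1/(n-1)) · Σ_k (x_{k,i} - mean_i) · (x_{k,j} - mean_j), with n-1 = 5.
  S[A,A] = ((1.1667)·(1.1667) + (-0.8333)·(-0.8333) + (0.1667)·(0.1667) + (0.1667)·(0.1667) + (1.1667)·(1.1667) + (-1.8333)·(-1.8333)) / 5 = 6.8333/5 = 1.3667
  S[A,B] = ((1.1667)·(0.8333) + (-0.8333)·(-0.1667) + (0.1667)·(2.8333) + (0.1667)·(-3.1667) + (1.1667)·(-1.1667) + (-1.8333)·(0.8333)) / 5 = -1.8333/5 = -0.3667
  S[B,B] = ((0.8333)·(0.8333) + (-0.1667)·(-0.1667) + (2.8333)·(2.8333) + (-3.1667)·(-3.1667) + (-1.1667)·(-1.1667) + (0.8333)·(0.8333)) / 5 = 20.8333/5 = 4.1667

S is symmetric (S[j,i] = S[i,j]). Assembling:

S = [[1.3667, -0.3667],
 [-0.3667, 4.1667]]


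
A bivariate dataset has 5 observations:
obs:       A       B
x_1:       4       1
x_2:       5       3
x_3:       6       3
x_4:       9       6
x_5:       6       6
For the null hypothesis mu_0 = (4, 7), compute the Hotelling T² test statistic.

Step 1 — sample mean vector:
  mean(A) = (4 + 5 + 6 + 9 + 6) / 5 = 30/5 = 6
  mean(B) = (1 + 3 + 3 + 6 + 6) / 5 = 19/5 = 3.8
  x̄ = (6, 3.8),  deviation x̄ - mu_0 = (6, 3.8) - (4, 7) = (2, -3.2).

Step 2 — sample covariance matrix, S[i,j] = (1/(n-1)) · Σ_k (x_{k,i} - mean_i) · (x_{k,j} - mean_j), divisor n-1 = 4:
  S[A,A] = ((-2)·(-2) + (-1)·(-1) + (0)·(0) + (3)·(3) + (0)·(0)) / 4 = 14/4 = 3.5
  S[A,B] = ((-2)·(-2.8) + (-1)·(-0.8) + (0)·(-0.8) + (3)·(2.2) + (0)·(2.2)) / 4 = 13/4 = 3.25
  S[B,B] = ((-2.8)·(-2.8) + (-0.8)·(-0.8) + (-0.8)·(-0.8) + (2.2)·(2.2) + (2.2)·(2.2)) / 4 = 18.8/4 = 4.7
  S = [[3.5, 3.25],
 [3.25, 4.7]].

Step 3 — invert S. det(S) = 3.5·4.7 - (3.25)² = 5.8875.
  S^{-1} = (1/det) · [[d, -b], [-b, a]] = [[0.7983, -0.552],
 [-0.552, 0.5945]].

Step 4 — quadratic form (x̄ - mu_0)^T · S^{-1} · (x̄ - mu_0):
  S^{-1} · (x̄ - mu_0) = (3.3631, -3.0064),
  (x̄ - mu_0)^T · [...] = (2)·(3.3631) + (-3.2)·(-3.0064) = 16.3465.

Step 5 — scale by n: T² = 5 · 16.3465 = 81.7325.

T² ≈ 81.7325


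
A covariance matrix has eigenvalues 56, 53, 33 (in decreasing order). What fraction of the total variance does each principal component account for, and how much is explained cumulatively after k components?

Step 1 — total variance = trace(Sigma) = Σ λ_i = 56 + 53 + 33 = 142.

Step 2 — fraction explained by component i = λ_i / Σ λ:
  PC1: 56/142 = 0.3944
  PC2: 53/142 = 0.3732
  PC3: 33/142 = 0.2324

Step 3 — cumulative fraction after k components = (λ_1 + ... + λ_k) / Σ λ:
  k = 1: 56/142 = 0.3944
  k = 2: (56 + 53)/142 = 109/142 = 0.7676
  k = 3: (56 + 53 + 33)/142 = 142/142 = 1

Summary (fraction, with percent):

explained: PC1 0.3944 (39.44%), PC2 0.3732 (37.32%), PC3 0.2324 (23.24%);  cumulative: 0.3944, 0.7676, 1


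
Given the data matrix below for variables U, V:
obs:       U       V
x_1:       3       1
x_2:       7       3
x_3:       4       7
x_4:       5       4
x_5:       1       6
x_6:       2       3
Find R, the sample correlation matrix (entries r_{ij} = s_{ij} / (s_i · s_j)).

Step 1 — column means:
  mean(U) = (3 + 7 + 4 + 5 + 1 + 2) / 6 = 22/6 = 3.6667
  mean(V) = (1 + 3 + 7 + 4 + 6 + 3) / 6 = 24/6 = 4

Step 2 — sample variances and covariances s[i,j] = (1/(n-1)) · Σ_k (x_{k,i} - mean_i) · (x_{k,j} - mean_j), with n-1 = 5:
  s[U,U] = ((-0.6667)·(-0.6667) + (3.3333)·(3.3333) + (0.3333)·(0.3333) + (1.3333)·(1.3333) + (-2.6667)·(-2.6667) + (-1.6667)·(-1.6667)) / 5 = 23.3333/5 = 4.6667
  s[U,V] = ((-0.6667)·(-3) + (3.3333)·(-1) + (0.3333)·(3) + (1.3333)·(0) + (-2.6667)·(2) + (-1.6667)·(-1)) / 5 = -4/5 = -0.8
  s[V,V] = ((-3)·(-3) + (-1)·(-1) + (3)·(3) + (0)·(0) + (2)·(2) + (-1)·(-1)) / 5 = 24/5 = 4.8
  Sample standard deviations s_i = √(s[i,i]):
  s(U) = √(4.6667) = 2.1602
  s(V) = √(4.8) = 2.1909

Step 3 — r_{ij} = s_{ij} / (s_i · s_j):
  r[U,U] = 1 (diagonal).
  r[U,V] = -0.8 / (2.1602 · 2.1909) = -0.8 / 4.7329 = -0.169
  r[V,V] = 1 (diagonal).

R is symmetric with unit diagonal. Assembling:

R = [[1, -0.169],
 [-0.169, 1]]


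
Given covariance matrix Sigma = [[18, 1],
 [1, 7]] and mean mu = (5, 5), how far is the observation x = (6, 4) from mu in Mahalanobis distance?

Step 1 — centre the observation: (x - mu) = (1, -1).

Step 2 — invert Sigma. det(Sigma) = 18·7 - (1)² = 125.
  Sigma^{-1} = (1/det) · [[d, -b], [-b, a]] = [[0.056, -0.008],
 [-0.008, 0.144]].

Step 3 — form the quadratic (x - mu)^T · Sigma^{-1} · (x - mu):
  Sigma^{-1} · (x - mu) = (0.064, -0.152).
  (x - mu)^T · [Sigma^{-1} · (x - mu)] = (1)·(0.064) + (-1)·(-0.152) = 0.216.

Step 4 — take square root: d = √(0.216) ≈ 0.4648.

d(x, mu) = √(0.216) ≈ 0.4648


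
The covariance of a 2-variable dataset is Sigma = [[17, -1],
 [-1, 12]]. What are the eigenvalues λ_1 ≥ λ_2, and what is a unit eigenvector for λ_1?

Step 1 — characteristic polynomial of 2×2 Sigma:
  det(Sigma - λI) = λ² - trace · λ + det = 0.
  trace = 17 + 12 = 29, det = 17·12 - (-1)² = 203.
Step 2 — discriminant:
  Δ = trace² - 4·det = 841 - 812 = 29.
Step 3 — eigenvalues:
  λ = (trace ± √Δ)/2 = (29 ± 5.3852)/2,
  λ_1 = 17.1926,  λ_2 = 11.8074.

Step 4 — unit eigenvector for λ_1: solve (Sigma - λ_1 I)v = 0. First row:
  (17 - 17.1926)·v_x + (-1)·v_y = 0, i.e. (-0.1926)·v_x + (-1)·v_y = 0,
  so v ∝ (b, λ_1 - a) = (-1, 0.1926); multiply by -1 so the first entry is positive: u = (1, -0.1926).
  ||u|| = √((1)² + (-0.1926)²) = √(1.0371) ≈ 1.0184,
  v_1 = u/||u|| ≈ (0.982, -0.1891) (||v_1|| = 1).

λ_1 = 17.1926,  λ_2 = 11.8074;  v_1 ≈ (0.982, -0.1891)


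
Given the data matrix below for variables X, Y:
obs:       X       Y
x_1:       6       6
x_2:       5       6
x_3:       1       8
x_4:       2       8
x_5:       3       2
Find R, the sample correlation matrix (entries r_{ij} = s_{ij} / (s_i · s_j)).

Step 1 — column means:
  mean(X) = (6 + 5 + 1 + 2 + 3) / 5 = 17/5 = 3.4
  mean(Y) = (6 + 6 + 8 + 8 + 2) / 5 = 30/5 = 6

Step 2 — sample variances and covariances s[i,j] = (1/(n-1)) · Σ_k (x_{k,i} - mean_i) · (x_{k,j} - mean_j), with n-1 = 4:
  s[X,X] = ((2.6)·(2.6) + (1.6)·(1.6) + (-2.4)·(-2.4) + (-1.4)·(-1.4) + (-0.4)·(-0.4)) / 4 = 17.2/4 = 4.3
  s[X,Y] = ((2.6)·(0) + (1.6)·(0) + (-2.4)·(2) + (-1.4)·(2) + (-0.4)·(-4)) / 4 = -6/4 = -1.5
  s[Y,Y] = ((0)·(0) + (0)·(0) + (2)·(2) + (2)·(2) + (-4)·(-4)) / 4 = 24/4 = 6
  Sample standard deviations s_i = √(s[i,i]):
  s(X) = √(4.3) = 2.0736
  s(Y) = √(6) = 2.4495

Step 3 — r_{ij} = s_{ij} / (s_i · s_j):
  r[X,X] = 1 (diagonal).
  r[X,Y] = -1.5 / (2.0736 · 2.4495) = -1.5 / 5.0794 = -0.2953
  r[Y,Y] = 1 (diagonal).

R is symmetric with unit diagonal. Assembling:

R = [[1, -0.2953],
 [-0.2953, 1]]


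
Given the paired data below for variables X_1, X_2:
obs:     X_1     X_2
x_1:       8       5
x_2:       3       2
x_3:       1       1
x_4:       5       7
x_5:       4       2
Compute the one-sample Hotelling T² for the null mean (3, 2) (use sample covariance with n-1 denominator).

Step 1 — sample mean vector:
  mean(X_1) = (8 + 3 + 1 + 5 + 4) / 5 = 21/5 = 4.2
  mean(X_2) = (5 + 2 + 1 + 7 + 2) / 5 = 17/5 = 3.4
  x̄ = (4.2, 3.4),  deviation x̄ - mu_0 = (4.2, 3.4) - (3, 2) = (1.2, 1.4).

Step 2 — sample covariance matrix, S[i,j] = (1/(n-1)) · Σ_k (x_{k,i} - mean_i) · (x_{k,j} - mean_j), divisor n-1 = 4:
  S[X_1,X_1] = ((3.8)·(3.8) + (-1.2)·(-1.2) + (-3.2)·(-3.2) + (0.8)·(0.8) + (-0.2)·(-0.2)) / 4 = 26.8/4 = 6.7
  S[X_1,X_2] = ((3.8)·(1.6) + (-1.2)·(-1.4) + (-3.2)·(-2.4) + (0.8)·(3.6) + (-0.2)·(-1.4)) / 4 = 18.6/4 = 4.65
  S[X_2,X_2] = ((1.6)·(1.6) + (-1.4)·(-1.4) + (-2.4)·(-2.4) + (3.6)·(3.6) + (-1.4)·(-1.4)) / 4 = 25.2/4 = 6.3
  S = [[6.7, 4.65],
 [4.65, 6.3]].

Step 3 — invert S. det(S) = 6.7·6.3 - (4.65)² = 20.5875.
  S^{-1} = (1/det) · [[d, -b], [-b, a]] = [[0.306, -0.2259],
 [-0.2259, 0.3254]].

Step 4 — quadratic form (x̄ - mu_0)^T · S^{-1} · (x̄ - mu_0):
  S^{-1} · (x̄ - mu_0) = (0.051, 0.1846),
  (x̄ - mu_0)^T · [...] = (1.2)·(0.051) + (1.4)·(0.1846) = 0.3196.

Step 5 — scale by n: T² = 5 · 0.3196 = 1.5981.

T² ≈ 1.5981


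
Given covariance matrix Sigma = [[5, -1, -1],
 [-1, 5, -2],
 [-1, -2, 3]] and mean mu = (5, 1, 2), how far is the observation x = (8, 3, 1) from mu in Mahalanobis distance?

Step 1 — centre the observation: (x - mu) = (3, 2, -1).

Step 2 — invert Sigma (cofactor / det for 3×3, or solve directly):
  Sigma^{-1} = [[0.2558, 0.1163, 0.1628],
 [0.1163, 0.3256, 0.2558],
 [0.1628, 0.2558, 0.5581]].

Step 3 — form the quadratic (x - mu)^T · Sigma^{-1} · (x - mu):
  Sigma^{-1} · (x - mu) = (0.8372, 0.7442, 0.4419).
  (x - mu)^T · [Sigma^{-1} · (x - mu)] = (3)·(0.8372) + (2)·(0.7442) + (-1)·(0.4419) = 3.5581.

Step 4 — take square root: d = √(3.5581) ≈ 1.8863.

d(x, mu) = √(3.5581) ≈ 1.8863


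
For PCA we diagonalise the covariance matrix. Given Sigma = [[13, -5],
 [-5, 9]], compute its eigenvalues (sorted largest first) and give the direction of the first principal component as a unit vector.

Step 1 — characteristic polynomial of 2×2 Sigma:
  det(Sigma - λI) = λ² - trace · λ + det = 0.
  trace = 13 + 9 = 22, det = 13·9 - (-5)² = 92.
Step 2 — discriminant:
  Δ = trace² - 4·det = 484 - 368 = 116.
Step 3 — eigenvalues:
  λ = (trace ± √Δ)/2 = (22 ± 10.7703)/2,
  λ_1 = 16.3852,  λ_2 = 5.6148.

Step 4 — unit eigenvector for λ_1: solve (Sigma - λ_1 I)v = 0. First row:
  (13 - 16.3852)·v_x + (-5)·v_y = 0, i.e. (-3.3852)·v_x + (-5)·v_y = 0,
  so v ∝ (b, λ_1 - a) = (-5, 3.3852); multiply by -1 so the first entry is positive: u = (5, -3.3852).
  ||u|| = √((5)² + (-3.3852)²) = √(36.4593) ≈ 6.0382,
  v_1 = u/||u|| ≈ (0.8281, -0.5606) (||v_1|| = 1).

λ_1 = 16.3852,  λ_2 = 5.6148;  v_1 ≈ (0.8281, -0.5606)


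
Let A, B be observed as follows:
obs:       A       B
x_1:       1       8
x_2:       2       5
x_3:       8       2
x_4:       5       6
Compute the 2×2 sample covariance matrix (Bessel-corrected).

Step 1 — column means:
  mean(A) = (1 + 2 + 8 + 5) / 4 = 16/4 = 4
  mean(B) = (8 + 5 + 2 + 6) / 4 = 21/4 = 5.25

Step 2 — sample covariance S[i,j] = (1/(n-1)) · Σ_k (x_{k,i} - mean_i) · (x_{k,j} - mean_j), with n-1 = 3.
  S[A,A] = ((-3)·(-3) + (-2)·(-2) + (4)·(4) + (1)·(1)) / 3 = 30/3 = 10
  S[A,B] = ((-3)·(2.75) + (-2)·(-0.25) + (4)·(-3.25) + (1)·(0.75)) / 3 = -20/3 = -6.6667
  S[B,B] = ((2.75)·(2.75) + (-0.25)·(-0.25) + (-3.25)·(-3.25) + (0.75)·(0.75)) / 3 = 18.75/3 = 6.25

S is symmetric (S[j,i] = S[i,j]). Assembling:

S = [[10, -6.6667],
 [-6.6667, 6.25]]


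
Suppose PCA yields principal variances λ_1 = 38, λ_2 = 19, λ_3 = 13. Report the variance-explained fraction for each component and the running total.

Step 1 — total variance = trace(Sigma) = Σ λ_i = 38 + 19 + 13 = 70.

Step 2 — fraction explained by component i = λ_i / Σ λ:
  PC1: 38/70 = 0.5429
  PC2: 19/70 = 0.2714
  PC3: 13/70 = 0.1857

Step 3 — cumulative fraction after k components = (λ_1 + ... + λ_k) / Σ λ:
  k = 1: 38/70 = 0.5429
  k = 2: (38 + 19)/70 = 57/70 = 0.8143
  k = 3: (38 + 19 + 13)/70 = 70/70 = 1

Summary (fraction, with percent):

explained: PC1 0.5429 (54.29%), PC2 0.2714 (27.14%), PC3 0.1857 (18.57%);  cumulative: 0.5429, 0.8143, 1


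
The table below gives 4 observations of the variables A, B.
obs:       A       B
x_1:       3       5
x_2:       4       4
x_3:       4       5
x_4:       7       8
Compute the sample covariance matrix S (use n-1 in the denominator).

Step 1 — column means:
  mean(A) = (3 + 4 + 4 + 7) / 4 = 18/4 = 4.5
  mean(B) = (5 + 4 + 5 + 8) / 4 = 22/4 = 5.5

Step 2 — sample covariance S[i,j] = (1/(n-1)) · Σ_k (x_{k,i} - mean_i) · (x_{k,j} - mean_j), with n-1 = 3.
  S[A,A] = ((-1.5)·(-1.5) + (-0.5)·(-0.5) + (-0.5)·(-0.5) + (2.5)·(2.5)) / 3 = 9/3 = 3
  S[A,B] = ((-1.5)·(-0.5) + (-0.5)·(-1.5) + (-0.5)·(-0.5) + (2.5)·(2.5)) / 3 = 8/3 = 2.6667
  S[B,B] = ((-0.5)·(-0.5) + (-1.5)·(-1.5) + (-0.5)·(-0.5) + (2.5)·(2.5)) / 3 = 9/3 = 3

S is symmetric (S[j,i] = S[i,j]). Assembling:

S = [[3, 2.6667],
 [2.6667, 3]]


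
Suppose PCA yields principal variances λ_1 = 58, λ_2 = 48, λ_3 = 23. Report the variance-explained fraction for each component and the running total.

Step 1 — total variance = trace(Sigma) = Σ λ_i = 58 + 48 + 23 = 129.

Step 2 — fraction explained by component i = λ_i / Σ λ:
  PC1: 58/129 = 0.4496
  PC2: 48/129 = 0.3721
  PC3: 23/129 = 0.1783

Step 3 — cumulative fraction after k components = (λ_1 + ... + λ_k) / Σ λ:
  k = 1: 58/129 = 0.4496
  k = 2: (58 + 48)/129 = 106/129 = 0.8217
  k = 3: (58 + 48 + 23)/129 = 129/129 = 1

Summary (fraction, with percent):

explained: PC1 0.4496 (44.96%), PC2 0.3721 (37.21%), PC3 0.1783 (17.83%);  cumulative: 0.4496, 0.8217, 1


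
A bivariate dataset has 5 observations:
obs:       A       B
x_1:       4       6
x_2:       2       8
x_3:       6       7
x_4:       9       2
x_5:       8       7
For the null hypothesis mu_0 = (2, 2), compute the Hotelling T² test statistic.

Step 1 — sample mean vector:
  mean(A) = (4 + 2 + 6 + 9 + 8) / 5 = 29/5 = 5.8
  mean(B) = (6 + 8 + 7 + 2 + 7) / 5 = 30/5 = 6
  x̄ = (5.8, 6),  deviation x̄ - mu_0 = (5.8, 6) - (2, 2) = (3.8, 4).

Step 2 — sample covariance matrix, S[i,j] = (1/(n-1)) · Σ_k (x_{k,i} - mean_i) · (x_{k,j} - mean_j), divisor n-1 = 4:
  S[A,A] = ((-1.8)·(-1.8) + (-3.8)·(-3.8) + (0.2)·(0.2) + (3.2)·(3.2) + (2.2)·(2.2)) / 4 = 32.8/4 = 8.2
  S[A,B] = ((-1.8)·(0) + (-3.8)·(2) + (0.2)·(1) + (3.2)·(-4) + (2.2)·(1)) / 4 = -18/4 = -4.5
  S[B,B] = ((0)·(0) + (2)·(2) + (1)·(1) + (-4)·(-4) + (1)·(1)) / 4 = 22/4 = 5.5
  S = [[8.2, -4.5],
 [-4.5, 5.5]].

Step 3 — invert S. det(S) = 8.2·5.5 - (-4.5)² = 24.85.
  S^{-1} = (1/det) · [[d, -b], [-b, a]] = [[0.2213, 0.1811],
 [0.1811, 0.33]].

Step 4 — quadratic form (x̄ - mu_0)^T · S^{-1} · (x̄ - mu_0):
  S^{-1} · (x̄ - mu_0) = (1.5654, 2.008),
  (x̄ - mu_0)^T · [...] = (3.8)·(1.5654) + (4)·(2.008) = 13.9807.

Step 5 — scale by n: T² = 5 · 13.9807 = 69.9034.

T² ≈ 69.9034


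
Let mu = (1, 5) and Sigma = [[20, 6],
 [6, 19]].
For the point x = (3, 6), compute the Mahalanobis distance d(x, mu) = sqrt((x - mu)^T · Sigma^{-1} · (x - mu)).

Step 1 — centre the observation: (x - mu) = (2, 1).

Step 2 — invert Sigma. det(Sigma) = 20·19 - (6)² = 344.
  Sigma^{-1} = (1/det) · [[d, -b], [-b, a]] = [[0.0552, -0.0174],
 [-0.0174, 0.0581]].

Step 3 — form the quadratic (x - mu)^T · Sigma^{-1} · (x - mu):
  Sigma^{-1} · (x - mu) = (0.093, 0.0233).
  (x - mu)^T · [Sigma^{-1} · (x - mu)] = (2)·(0.093) + (1)·(0.0233) = 0.2093.

Step 4 — take square root: d = √(0.2093) ≈ 0.4575.

d(x, mu) = √(0.2093) ≈ 0.4575


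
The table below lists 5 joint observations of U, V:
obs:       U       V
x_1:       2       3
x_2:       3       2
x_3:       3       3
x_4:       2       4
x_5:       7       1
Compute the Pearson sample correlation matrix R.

Step 1 — column means:
  mean(U) = (2 + 3 + 3 + 2 + 7) / 5 = 17/5 = 3.4
  mean(V) = (3 + 2 + 3 + 4 + 1) / 5 = 13/5 = 2.6

Step 2 — sample variances and covariances s[i,j] = (1/(n-1)) · Σ_k (x_{k,i} - mean_i) · (x_{k,j} - mean_j), with n-1 = 4:
  s[U,U] = ((-1.4)·(-1.4) + (-0.4)·(-0.4) + (-0.4)·(-0.4) + (-1.4)·(-1.4) + (3.6)·(3.6)) / 4 = 17.2/4 = 4.3
  s[U,V] = ((-1.4)·(0.4) + (-0.4)·(-0.6) + (-0.4)·(0.4) + (-1.4)·(1.4) + (3.6)·(-1.6)) / 4 = -8.2/4 = -2.05
  s[V,V] = ((0.4)·(0.4) + (-0.6)·(-0.6) + (0.4)·(0.4) + (1.4)·(1.4) + (-1.6)·(-1.6)) / 4 = 5.2/4 = 1.3
  Sample standard deviations s_i = √(s[i,i]):
  s(U) = √(4.3) = 2.0736
  s(V) = √(1.3) = 1.1402

Step 3 — r_{ij} = s_{ij} / (s_i · s_j):
  r[U,U] = 1 (diagonal).
  r[U,V] = -2.05 / (2.0736 · 1.1402) = -2.05 / 2.3643 = -0.8671
  r[V,V] = 1 (diagonal).

R is symmetric with unit diagonal. Assembling:

R = [[1, -0.8671],
 [-0.8671, 1]]


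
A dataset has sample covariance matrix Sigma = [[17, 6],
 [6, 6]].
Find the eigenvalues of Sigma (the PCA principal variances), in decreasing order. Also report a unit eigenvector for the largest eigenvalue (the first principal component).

Step 1 — characteristic polynomial of 2×2 Sigma:
  det(Sigma - λI) = λ² - trace · λ + det = 0.
  trace = 17 + 6 = 23, det = 17·6 - (6)² = 66.
Step 2 — discriminant:
  Δ = trace² - 4·det = 529 - 264 = 265.
Step 3 — eigenvalues:
  λ = (trace ± √Δ)/2 = (23 ± 16.2788)/2,
  λ_1 = 19.6394,  λ_2 = 3.3606.

Step 4 — unit eigenvector for λ_1: solve (Sigma - λ_1 I)v = 0. First row:
  (17 - 19.6394)·v_x + (6)·v_y = 0, i.e. (-2.6394)·v_x + (6)·v_y = 0,
  so v ∝ (b, λ_1 - a) = (6, 2.6394) = u.
  ||u|| = √((6)² + (2.6394)²) = √(42.9665) ≈ 6.5549,
  v_1 = u/||u|| ≈ (0.9153, 0.4027) (||v_1|| = 1).

λ_1 = 19.6394,  λ_2 = 3.3606;  v_1 ≈ (0.9153, 0.4027)


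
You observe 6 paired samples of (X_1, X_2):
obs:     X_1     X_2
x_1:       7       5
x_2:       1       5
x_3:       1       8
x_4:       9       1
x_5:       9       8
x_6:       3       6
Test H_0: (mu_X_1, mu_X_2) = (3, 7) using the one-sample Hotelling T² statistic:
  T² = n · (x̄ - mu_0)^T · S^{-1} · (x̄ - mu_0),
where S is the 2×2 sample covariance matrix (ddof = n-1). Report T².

Step 1 — sample mean vector:
  mean(X_1) = (7 + 1 + 1 + 9 + 9 + 3) / 6 = 30/6 = 5
  mean(X_2) = (5 + 5 + 8 + 1 + 8 + 6) / 6 = 33/6 = 5.5
  x̄ = (5, 5.5),  deviation x̄ - mu_0 = (5, 5.5) - (3, 7) = (2, -1.5).

Step 2 — sample covariance matrix, S[i,j] = (1/(n-1)) · Σ_k (x_{k,i} - mean_i) · (x_{k,j} - mean_j), divisor n-1 = 5:
  S[X_1,X_1] = ((2)·(2) + (-4)·(-4) + (-4)·(-4) + (4)·(4) + (4)·(4) + (-2)·(-2)) / 5 = 72/5 = 14.4
  S[X_1,X_2] = ((2)·(-0.5) + (-4)·(-0.5) + (-4)·(2.5) + (4)·(-4.5) + (4)·(2.5) + (-2)·(0.5)) / 5 = -18/5 = -3.6
  S[X_2,X_2] = ((-0.5)·(-0.5) + (-0.5)·(-0.5) + (2.5)·(2.5) + (-4.5)·(-4.5) + (2.5)·(2.5) + (0.5)·(0.5)) / 5 = 33.5/5 = 6.7
  S = [[14.4, -3.6],
 [-3.6, 6.7]].

Step 3 — invert S. det(S) = 14.4·6.7 - (-3.6)² = 83.52.
  S^{-1} = (1/det) · [[d, -b], [-b, a]] = [[0.0802, 0.0431],
 [0.0431, 0.1724]].

Step 4 — quadratic form (x̄ - mu_0)^T · S^{-1} · (x̄ - mu_0):
  S^{-1} · (x̄ - mu_0) = (0.0958, -0.1724),
  (x̄ - mu_0)^T · [...] = (2)·(0.0958) + (-1.5)·(-0.1724) = 0.4502.

Step 5 — scale by n: T² = 6 · 0.4502 = 2.7011.

T² ≈ 2.7011


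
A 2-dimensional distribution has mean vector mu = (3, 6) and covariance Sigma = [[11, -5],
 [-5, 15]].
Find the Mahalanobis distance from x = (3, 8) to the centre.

Step 1 — centre the observation: (x - mu) = (0, 2).

Step 2 — invert Sigma. det(Sigma) = 11·15 - (-5)² = 140.
  Sigma^{-1} = (1/det) · [[d, -b], [-b, a]] = [[0.1071, 0.0357],
 [0.0357, 0.0786]].

Step 3 — form the quadratic (x - mu)^T · Sigma^{-1} · (x - mu):
  Sigma^{-1} · (x - mu) = (0.0714, 0.1571).
  (x - mu)^T · [Sigma^{-1} · (x - mu)] = (0)·(0.0714) + (2)·(0.1571) = 0.3143.

Step 4 — take square root: d = √(0.3143) ≈ 0.5606.

d(x, mu) = √(0.3143) ≈ 0.5606


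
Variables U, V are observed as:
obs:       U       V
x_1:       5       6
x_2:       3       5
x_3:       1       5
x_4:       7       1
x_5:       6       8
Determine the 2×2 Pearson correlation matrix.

Step 1 — column means:
  mean(U) = (5 + 3 + 1 + 7 + 6) / 5 = 22/5 = 4.4
  mean(V) = (6 + 5 + 5 + 1 + 8) / 5 = 25/5 = 5

Step 2 — sample variances and covariances s[i,j] = (1/(n-1)) · Σ_k (x_{k,i} - mean_i) · (x_{k,j} - mean_j), with n-1 = 4:
  s[U,U] = ((0.6)·(0.6) + (-1.4)·(-1.4) + (-3.4)·(-3.4) + (2.6)·(2.6) + (1.6)·(1.6)) / 4 = 23.2/4 = 5.8
  s[U,V] = ((0.6)·(1) + (-1.4)·(0) + (-3.4)·(0) + (2.6)·(-4) + (1.6)·(3)) / 4 = -5/4 = -1.25
  s[V,V] = ((1)·(1) + (0)·(0) + (0)·(0) + (-4)·(-4) + (3)·(3)) / 4 = 26/4 = 6.5
  Sample standard deviations s_i = √(s[i,i]):
  s(U) = √(5.8) = 2.4083
  s(V) = √(6.5) = 2.5495

Step 3 — r_{ij} = s_{ij} / (s_i · s_j):
  r[U,U] = 1 (diagonal).
  r[U,V] = -1.25 / (2.4083 · 2.5495) = -1.25 / 6.14 = -0.2036
  r[V,V] = 1 (diagonal).

R is symmetric with unit diagonal. Assembling:

R = [[1, -0.2036],
 [-0.2036, 1]]


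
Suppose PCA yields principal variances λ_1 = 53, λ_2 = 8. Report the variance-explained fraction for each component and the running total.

Step 1 — total variance = trace(Sigma) = Σ λ_i = 53 + 8 = 61.

Step 2 — fraction explained by component i = λ_i / Σ λ:
  PC1: 53/61 = 0.8689
  PC2: 8/61 = 0.1311

Step 3 — cumulative fraction after k components = (λ_1 + ... + λ_k) / Σ λ:
  k = 1: 53/61 = 0.8689
  k = 2: (53 + 8)/61 = 61/61 = 1

Summary (fraction, with percent):

explained: PC1 0.8689 (86.89%), PC2 0.1311 (13.11%);  cumulative: 0.8689, 1


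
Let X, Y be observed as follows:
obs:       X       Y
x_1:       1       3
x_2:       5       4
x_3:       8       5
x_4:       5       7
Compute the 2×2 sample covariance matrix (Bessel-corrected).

Step 1 — column means:
  mean(X) = (1 + 5 + 8 + 5) / 4 = 19/4 = 4.75
  mean(Y) = (3 + 4 + 5 + 7) / 4 = 19/4 = 4.75

Step 2 — sample covariance S[i,j] = (1/(n-1)) · Σ_k (x_{k,i} - mean_i) · (x_{k,j} - mean_j), with n-1 = 3.
  S[X,X] = ((-3.75)·(-3.75) + (0.25)·(0.25) + (3.25)·(3.25) + (0.25)·(0.25)) / 3 = 24.75/3 = 8.25
  S[X,Y] = ((-3.75)·(-1.75) + (0.25)·(-0.75) + (3.25)·(0.25) + (0.25)·(2.25)) / 3 = 7.75/3 = 2.5833
  S[Y,Y] = ((-1.75)·(-1.75) + (-0.75)·(-0.75) + (0.25)·(0.25) + (2.25)·(2.25)) / 3 = 8.75/3 = 2.9167

S is symmetric (S[j,i] = S[i,j]). Assembling:

S = [[8.25, 2.5833],
 [2.5833, 2.9167]]


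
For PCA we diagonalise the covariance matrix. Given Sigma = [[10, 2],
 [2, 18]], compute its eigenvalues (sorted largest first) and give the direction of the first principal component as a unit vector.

Step 1 — characteristic polynomial of 2×2 Sigma:
  det(Sigma - λI) = λ² - trace · λ + det = 0.
  trace = 10 + 18 = 28, det = 10·18 - (2)² = 176.
Step 2 — discriminant:
  Δ = trace² - 4·det = 784 - 704 = 80.
Step 3 — eigenvalues:
  λ = (trace ± √Δ)/2 = (28 ± 8.9443)/2,
  λ_1 = 18.4721,  λ_2 = 9.5279.

Step 4 — unit eigenvector for λ_1: solve (Sigma - λ_1 I)v = 0. First row:
  (10 - 18.4721)·v_x + (2)·v_y = 0, i.e. (-8.4721)·v_x + (2)·v_y = 0,
  so v ∝ (b, λ_1 - a) = (2, 8.4721) = u.
  ||u|| = √((2)² + (8.4721)²) = √(75.7771) ≈ 8.705,
  v_1 = u/||u|| ≈ (0.2298, 0.9732) (||v_1|| = 1).

λ_1 = 18.4721,  λ_2 = 9.5279;  v_1 ≈ (0.2298, 0.9732)


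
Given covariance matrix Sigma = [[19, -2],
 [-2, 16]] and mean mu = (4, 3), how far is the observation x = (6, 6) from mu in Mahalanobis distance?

Step 1 — centre the observation: (x - mu) = (2, 3).

Step 2 — invert Sigma. det(Sigma) = 19·16 - (-2)² = 300.
  Sigma^{-1} = (1/det) · [[d, -b], [-b, a]] = [[0.0533, 0.0067],
 [0.0067, 0.0633]].

Step 3 — form the quadratic (x - mu)^T · Sigma^{-1} · (x - mu):
  Sigma^{-1} · (x - mu) = (0.1267, 0.2033).
  (x - mu)^T · [Sigma^{-1} · (x - mu)] = (2)·(0.1267) + (3)·(0.2033) = 0.8633.

Step 4 — take square root: d = √(0.8633) ≈ 0.9292.

d(x, mu) = √(0.8633) ≈ 0.9292


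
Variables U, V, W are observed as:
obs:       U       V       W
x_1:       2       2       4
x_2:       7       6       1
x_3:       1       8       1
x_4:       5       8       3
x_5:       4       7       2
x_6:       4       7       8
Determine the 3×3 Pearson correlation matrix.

Step 1 — column means:
  mean(U) = (2 + 7 + 1 + 5 + 4 + 4) / 6 = 23/6 = 3.8333
  mean(V) = (2 + 6 + 8 + 8 + 7 + 7) / 6 = 38/6 = 6.3333
  mean(W) = (4 + 1 + 1 + 3 + 2 + 8) / 6 = 19/6 = 3.1667

Step 2 — sample variances and covariances s[i,j] = (1/(n-1)) · Σ_k (x_{k,i} - mean_i) · (x_{k,j} - mean_j), with n-1 = 5:
  s[U,U] = ((-1.8333)·(-1.8333) + (3.1667)·(3.1667) + (-2.8333)·(-2.8333) + (1.1667)·(1.1667) + (0.1667)·(0.1667) + (0.1667)·(0.1667)) / 5 = 22.8333/5 = 4.5667
  s[U,V] = ((-1.8333)·(-4.3333) + (3.1667)·(-0.3333) + (-2.8333)·(1.6667) + (1.1667)·(1.6667) + (0.1667)·(0.6667) + (0.1667)·(0.6667)) / 5 = 4.3333/5 = 0.8667
  s[U,W] = ((-1.8333)·(0.8333) + (3.1667)·(-2.1667) + (-2.8333)·(-2.1667) + (1.1667)·(-0.1667) + (0.1667)·(-1.1667) + (0.1667)·(4.8333)) / 5 = -1.8333/5 = -0.3667
  s[V,V] = ((-4.3333)·(-4.3333) + (-0.3333)·(-0.3333) + (1.6667)·(1.6667) + (1.6667)·(1.6667) + (0.6667)·(0.6667) + (0.6667)·(0.6667)) / 5 = 25.3333/5 = 5.0667
  s[V,W] = ((-4.3333)·(0.8333) + (-0.3333)·(-2.1667) + (1.6667)·(-2.1667) + (1.6667)·(-0.1667) + (0.6667)·(-1.1667) + (0.6667)·(4.8333)) / 5 = -4.3333/5 = -0.8667
  s[W,W] = ((0.8333)·(0.8333) + (-2.1667)·(-2.1667) + (-2.1667)·(-2.1667) + (-0.1667)·(-0.1667) + (-1.1667)·(-1.1667) + (4.8333)·(4.8333)) / 5 = 34.8333/5 = 6.9667
  Sample standard deviations s_i = √(s[i,i]):
  s(U) = √(4.5667) = 2.137
  s(V) = √(5.0667) = 2.2509
  s(W) = √(6.9667) = 2.6394

Step 3 — r_{ij} = s_{ij} / (s_i · s_j):
  r[U,U] = 1 (diagonal).
  r[U,V] = 0.8667 / (2.137 · 2.2509) = 0.8667 / 4.8102 = 0.1802
  r[U,W] = -0.3667 / (2.137 · 2.6394) = -0.3667 / 5.6404 = -0.065
  r[V,V] = 1 (diagonal).
  r[V,W] = -0.8667 / (2.2509 · 2.6394) = -0.8667 / 5.9412 = -0.1459
  r[W,W] = 1 (diagonal).

R is symmetric with unit diagonal. Assembling:

R = [[1, 0.1802, -0.065],
 [0.1802, 1, -0.1459],
 [-0.065, -0.1459, 1]]


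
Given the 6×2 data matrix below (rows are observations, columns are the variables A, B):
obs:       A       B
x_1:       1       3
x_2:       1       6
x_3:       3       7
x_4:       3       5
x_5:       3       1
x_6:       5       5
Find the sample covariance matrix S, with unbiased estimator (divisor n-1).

Step 1 — column means:
  mean(A) = (1 + 1 + 3 + 3 + 3 + 5) / 6 = 16/6 = 2.6667
  mean(B) = (3 + 6 + 7 + 5 + 1 + 5) / 6 = 27/6 = 4.5

Step 2 — sample covariance S[i,j] = (1/(n-1)) · Σ_k (x_{k,i} - mean_i) · (x_{k,j} - mean_j), with n-1 = 5.
  S[A,A] = ((-1.6667)·(-1.6667) + (-1.6667)·(-1.6667) + (0.3333)·(0.3333) + (0.3333)·(0.3333) + (0.3333)·(0.3333) + (2.3333)·(2.3333)) / 5 = 11.3333/5 = 2.2667
  S[A,B] = ((-1.6667)·(-1.5) + (-1.6667)·(1.5) + (0.3333)·(2.5) + (0.3333)·(0.5) + (0.3333)·(-3.5) + (2.3333)·(0.5)) / 5 = 1/5 = 0.2
  S[B,B] = ((-1.5)·(-1.5) + (1.5)·(1.5) + (2.5)·(2.5) + (0.5)·(0.5) + (-3.5)·(-3.5) + (0.5)·(0.5)) / 5 = 23.5/5 = 4.7

S is symmetric (S[j,i] = S[i,j]). Assembling:

S = [[2.2667, 0.2],
 [0.2, 4.7]]


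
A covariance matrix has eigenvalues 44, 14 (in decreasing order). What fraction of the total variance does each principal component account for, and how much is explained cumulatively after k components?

Step 1 — total variance = trace(Sigma) = Σ λ_i = 44 + 14 = 58.

Step 2 — fraction explained by component i = λ_i / Σ λ:
  PC1: 44/58 = 0.7586
  PC2: 14/58 = 0.2414

Step 3 — cumulative fraction after k components = (λ_1 + ... + λ_k) / Σ λ:
  k = 1: 44/58 = 0.7586
  k = 2: (44 + 14)/58 = 58/58 = 1

Summary (fraction, with percent):

explained: PC1 0.7586 (75.86%), PC2 0.2414 (24.14%);  cumulative: 0.7586, 1


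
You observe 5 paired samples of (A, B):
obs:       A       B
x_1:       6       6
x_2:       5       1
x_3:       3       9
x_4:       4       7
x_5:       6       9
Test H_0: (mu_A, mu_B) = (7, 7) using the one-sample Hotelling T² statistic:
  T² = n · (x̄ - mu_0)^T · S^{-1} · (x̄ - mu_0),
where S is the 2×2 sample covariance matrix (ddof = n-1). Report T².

Step 1 — sample mean vector:
  mean(A) = (6 + 5 + 3 + 4 + 6) / 5 = 24/5 = 4.8
  mean(B) = (6 + 1 + 9 + 7 + 9) / 5 = 32/5 = 6.4
  x̄ = (4.8, 6.4),  deviation x̄ - mu_0 = (4.8, 6.4) - (7, 7) = (-2.2, -0.6).

Step 2 — sample covariance matrix, S[i,j] = (1/(n-1)) · Σ_k (x_{k,i} - mean_i) · (x_{k,j} - mean_j), divisor n-1 = 4:
  S[A,A] = ((1.2)·(1.2) + (0.2)·(0.2) + (-1.8)·(-1.8) + (-0.8)·(-0.8) + (1.2)·(1.2)) / 4 = 6.8/4 = 1.7
  S[A,B] = ((1.2)·(-0.4) + (0.2)·(-5.4) + (-1.8)·(2.6) + (-0.8)·(0.6) + (1.2)·(2.6)) / 4 = -3.6/4 = -0.9
  S[B,B] = ((-0.4)·(-0.4) + (-5.4)·(-5.4) + (2.6)·(2.6) + (0.6)·(0.6) + (2.6)·(2.6)) / 4 = 43.2/4 = 10.8
  S = [[1.7, -0.9],
 [-0.9, 10.8]].

Step 3 — invert S. det(S) = 1.7·10.8 - (-0.9)² = 17.55.
  S^{-1} = (1/det) · [[d, -b], [-b, a]] = [[0.6154, 0.0513],
 [0.0513, 0.0969]].

Step 4 — quadratic form (x̄ - mu_0)^T · S^{-1} · (x̄ - mu_0):
  S^{-1} · (x̄ - mu_0) = (-1.3846, -0.1709),
  (x̄ - mu_0)^T · [...] = (-2.2)·(-1.3846) + (-0.6)·(-0.1709) = 3.1487.

Step 5 — scale by n: T² = 5 · 3.1487 = 15.7436.

T² ≈ 15.7436


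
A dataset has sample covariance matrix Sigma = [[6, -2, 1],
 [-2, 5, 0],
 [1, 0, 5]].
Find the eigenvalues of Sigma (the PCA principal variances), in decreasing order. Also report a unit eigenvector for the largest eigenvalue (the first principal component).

Step 1 — characteristic polynomial p(λ) = det(λI - Sigma) = λ³ - tr·λ² + c_1·λ - det, where tr = trace, c_1 = sum of the principal 2×2 minors, det = det(Sigma):
  tr = 6 + 5 + 5 = 16,
  c_1 = (6·5 - (-2)²) + (6·5 - (1)²) + (5·5 - (0)²) = 26 + 29 + 25 = 80,
  det = 6·(5·5 - (0)²) - (-2)·((-2)·5 - (0)·(1)) + (1)·((-2)·(0) - 5·(1)) = 6·(25) - (-2)·(-10) + (1)·(-5) = 125.
  So p(λ) = λ³ - 16λ² + 80λ - 125.
Step 2 — look for an integer root (rational root theorem: any rational root is an integer divisor of 125). Testing λ = 5:
  p(5) = 125 - 400 + 400 - 125 = 0  ✓
  Dividing out (λ - 5): p(λ) = (λ - 5)(λ² - 11λ + 25).
Step 3 — remaining eigenvalues from the quadratic λ² - 11λ + 25 = 0:
  Δ = 11² - 4·25 = 121 - 100 = 21,  λ = (11 ± √21)/2 = (11 ± 4.5826)/2 ≈ 7.7913 or 3.2087.
  Sorted: λ_1 = 7.7913,  λ_2 = 5,  λ_3 = 3.2087  (check: sum = 16 = tr ✓).

Step 4 — unit eigenvector for λ_1 ≈ 7.7913: v spans the null space of (Sigma - λ_1 I), whose rows are
  r_1 = (-1.7913, -2, 1),  r_2 = (-2, -2.7913, 0),  r_3 = (1, 0, -2.7913).
  v is orthogonal to every row, so take v ∝ r_1 × r_2 = ((-2)·(0) - (1)·(-2.7913), (1)·(-2) - (-1.7913)·(0), (-1.7913)·(-2.7913) - (-2)·(-2)) ≈ (2.7913, -2, 1).
  Let u = (2.7913, -2, 1).
  ||u|| = √((2.7913)² + (-2)² + (1)²) = √(12.7913) ≈ 3.5765,  v_1 = u/||u|| ≈ (0.7805, -0.5592, 0.2796) (||v_1|| = 1).

λ_1 = 7.7913,  λ_2 = 5,  λ_3 = 3.2087;  v_1 ≈ (0.7805, -0.5592, 0.2796)
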